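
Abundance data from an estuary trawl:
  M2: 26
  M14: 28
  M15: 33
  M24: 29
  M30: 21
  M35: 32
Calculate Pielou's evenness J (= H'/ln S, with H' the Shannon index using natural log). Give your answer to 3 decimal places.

0.994

Total N = 26+28+33+29+21+32 = 169, so the proportions are 0.15385, 0.16568, 0.19527, 0.1716, 0.12426, 0.18935 (working shown to 5 dp, full precision carried).
H' = −Σ pᵢ ln pᵢ = −((-0.28797) + (-0.29784) + (-0.31895) + (-0.30246) + (-0.25913) + (-0.31511)) = 1.78145.
With S = 6 species, ln S = 1.79176, so J = 1.78145/1.79176 = 0.99425, i.e. 0.994 to 3 decimal places.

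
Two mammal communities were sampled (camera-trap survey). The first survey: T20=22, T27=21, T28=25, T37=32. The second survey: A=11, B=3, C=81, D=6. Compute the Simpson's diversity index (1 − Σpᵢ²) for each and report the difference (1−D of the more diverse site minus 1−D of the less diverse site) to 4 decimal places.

0.4020

The first survey: N=100, proportions 0.22, 0.21, 0.25, 0.32, giving 1−D = 0.742600 (working shown to 6 dp, full precision carried).
The second survey: N=101, proportions 0.108911, 0.029703, 0.80198, 0.059406, giving 1−D = 0.340555.
Difference = |0.742600 − 0.340555| = 0.402045, i.e. 0.4020 to 4 decimal places.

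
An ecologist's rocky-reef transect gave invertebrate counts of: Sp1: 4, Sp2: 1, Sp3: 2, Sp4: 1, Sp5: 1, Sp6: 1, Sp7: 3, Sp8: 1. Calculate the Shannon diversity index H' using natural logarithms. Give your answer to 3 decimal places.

1.909

Total N = 4+1+2+1+1+1+3+1 = 14, so the proportions are 0.28571, 0.07143, 0.14286, 0.07143, 0.07143, 0.07143, 0.21429, 0.07143 (working shown to 5 dp, full precision carried).
Each pᵢ ln pᵢ term: 0.28571×(-1.25276)=-0.35793, 0.07143×(-2.63906)=-0.18850, 0.14286×(-1.94591)=-0.27799, 0.07143×(-2.63906)=-0.18850, 0.07143×(-2.63906)=-0.18850, 0.07143×(-2.63906)=-0.18850, 0.21429×(-1.54045)=-0.33010, 0.07143×(-2.63906)=-0.18850.
Sum = -1.90854, so H' = 1.909.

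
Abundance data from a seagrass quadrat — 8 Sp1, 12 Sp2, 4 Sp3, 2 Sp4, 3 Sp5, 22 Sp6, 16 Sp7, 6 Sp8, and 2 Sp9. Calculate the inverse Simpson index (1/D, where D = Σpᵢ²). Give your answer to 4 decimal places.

Total N = 8+12+4+2+3+22+16+6+2 = 75, so the proportions are 0.10666667, 0.16, 0.05333333, 0.02666667, 0.04, 0.29333333, 0.21333333, 0.08, 0.02666667 (working shown to 8 dp, full precision carried).
D = 0.10666667² + 0.16² + 0.05333333² + 0.02666667² + 0.04² + 0.29333333² + 0.21333333² + 0.08² + 0.02666667² = 0.01137778 + 0.02560000 + 0.00284444 + 0.00071111 + 0.00160000 + 0.08604444 + 0.04551111 + 0.00640000 + 0.00071111 = 0.18080000.
So 1/D = 5.530973, i.e. 5.5310 to 4 decimal places.

5.5310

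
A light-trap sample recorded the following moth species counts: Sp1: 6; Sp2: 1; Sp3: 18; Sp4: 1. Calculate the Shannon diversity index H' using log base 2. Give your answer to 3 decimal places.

1.217

Total N = 6+1+18+1 = 26, so the proportions are 0.23077, 0.03846, 0.69231, 0.03846 (working shown to 5 dp, full precision carried).
Each pᵢ log₂ pᵢ term: 0.23077×(-2.11548)=-0.48819, 0.03846×(-4.70044)=-0.18079, 0.69231×(-0.53051)=-0.36728, 0.03846×(-4.70044)=-0.18079.
Sum = -1.21704, so H' = 1.217.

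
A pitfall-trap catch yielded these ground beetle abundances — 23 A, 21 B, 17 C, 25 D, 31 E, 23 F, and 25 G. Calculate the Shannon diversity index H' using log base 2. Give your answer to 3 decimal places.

Total N = 23+21+17+25+31+23+25 = 165, so the proportions are 0.13939, 0.12727, 0.10303, 0.15152, 0.18788, 0.13939, 0.15152 (working shown to 5 dp, full precision carried).
Each pᵢ log₂ pᵢ term: 0.13939×(-2.84276)=-0.39626, 0.12727×(-2.97400)=-0.37851, 0.10303×(-3.27886)=-0.33782, 0.15152×(-2.72247)=-0.41249, 0.18788×(-2.41213)=-0.45319, 0.13939×(-2.84276)=-0.39626, 0.15152×(-2.72247)=-0.41249.
Sum = -2.78704, so H' = 2.787.

2.787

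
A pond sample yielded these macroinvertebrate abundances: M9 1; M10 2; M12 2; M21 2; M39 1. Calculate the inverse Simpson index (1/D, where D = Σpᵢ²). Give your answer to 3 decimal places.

Total N = 1+2+2+2+1 = 8, so the proportions are 0.125, 0.25, 0.25, 0.25, 0.125 (working shown to 7 dp, full precision carried).
D = 0.125² + 0.25² + 0.25² + 0.25² + 0.125² = 0.0156250 + 0.0625000 + 0.0625000 + 0.0625000 + 0.0156250 = 0.2187500.
So 1/D = 4.57143, i.e. 4.571 to 3 decimal places.

4.571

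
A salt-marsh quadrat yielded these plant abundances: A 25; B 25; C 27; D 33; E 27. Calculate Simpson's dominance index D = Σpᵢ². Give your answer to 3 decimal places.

Total N = 25+25+27+33+27 = 137, so the proportions are 0.18248, 0.18248, 0.19708, 0.24088, 0.19708 (working shown to 5 dp, full precision carried).
D = 0.18248² + 0.18248² + 0.19708² + 0.24088² + 0.19708² = 0.03330 + 0.03330 + 0.03884 + 0.05802 + 0.03884 = 0.20230.
To 3 decimal places, D = 0.202.

0.202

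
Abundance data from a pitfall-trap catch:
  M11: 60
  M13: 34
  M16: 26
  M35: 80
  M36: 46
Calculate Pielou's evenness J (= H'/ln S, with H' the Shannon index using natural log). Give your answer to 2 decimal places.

Total N = 60+34+26+80+46 = 246, so the proportions are 0.2439, 0.1382, 0.1057, 0.3252, 0.187 (working shown to 4 dp, full precision carried).
H' = −Σ pᵢ ln pᵢ = −((-0.3441) + (-0.2735) + (-0.2375) + (-0.3653) + (-0.3135)) = 1.5340.
With S = 5 species, ln S = 1.6094, so J = 1.5340/1.6094 = 0.9531, i.e. 0.95 to 2 decimal places.

0.95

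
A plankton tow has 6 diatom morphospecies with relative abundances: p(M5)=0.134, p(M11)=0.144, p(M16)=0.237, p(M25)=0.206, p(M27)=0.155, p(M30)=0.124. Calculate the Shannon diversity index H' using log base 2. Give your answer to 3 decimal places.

2.543

Each pᵢ log₂ pᵢ term (working shown to 5 dp, full precision carried): 0.134×(-2.89970)=-0.38856, 0.144×(-2.79586)=-0.40260, 0.237×(-2.07704)=-0.49226, 0.206×(-2.27928)=-0.46953, 0.155×(-2.68966)=-0.41690, 0.124×(-3.01159)=-0.37344.
Sum = -2.54329, so H' = 2.543.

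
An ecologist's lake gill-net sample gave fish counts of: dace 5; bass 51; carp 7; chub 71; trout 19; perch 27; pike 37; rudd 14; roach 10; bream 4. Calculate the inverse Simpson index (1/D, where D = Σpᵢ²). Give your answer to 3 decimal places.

Total N = 5+51+7+71+19+27+37+14+10+4 = 245, so the proportions are 0.0204082, 0.2081633, 0.0285714, 0.2897959, 0.077551, 0.1102041, 0.1510204, 0.0571429, 0.0408163, 0.0163265 (working shown to 7 dp, full precision carried).
D = 0.0204082² + 0.2081633² + 0.0285714² + 0.2897959² + 0.077551² + 0.1102041² + 0.1510204² + 0.0571429² + 0.0408163² + 0.0163265² = 0.0004165 + 0.0433319 + 0.0008163 + 0.0839817 + 0.0060142 + 0.0121449 + 0.0228072 + 0.0032653 + 0.0016660 + 0.0002666 = 0.1747105.
So 1/D = 5.72375, i.e. 5.724 to 3 decimal places.

5.724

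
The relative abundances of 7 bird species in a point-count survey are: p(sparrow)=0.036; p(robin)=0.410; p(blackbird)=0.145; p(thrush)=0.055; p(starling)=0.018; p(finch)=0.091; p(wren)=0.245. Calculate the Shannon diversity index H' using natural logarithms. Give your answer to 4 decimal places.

1.5598

Each pᵢ ln pᵢ term (working shown to 6 dp, full precision carried): 0.036×(-3.324236)=-0.119673, 0.41×(-0.891598)=-0.365555, 0.145×(-1.931022)=-0.279998, 0.055×(-2.900422)=-0.159523, 0.018×(-4.017384)=-0.072313, 0.091×(-2.396896)=-0.218118, 0.245×(-1.406497)=-0.344592.
Sum = -1.559771, so H' = 1.5598.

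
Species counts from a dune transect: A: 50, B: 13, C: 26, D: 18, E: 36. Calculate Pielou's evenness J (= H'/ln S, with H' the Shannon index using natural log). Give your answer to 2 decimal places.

0.93

Total N = 50+13+26+18+36 = 143, so the proportions are 0.3497, 0.0909, 0.1818, 0.1259, 0.2517 (working shown to 4 dp, full precision carried).
H' = −Σ pᵢ ln pᵢ = −((-0.3674) + (-0.2180) + (-0.3100) + (-0.2609) + (-0.3472)) = 1.5035.
With S = 5 species, ln S = 1.6094, so J = 1.5035/1.6094 = 0.9342, i.e. 0.93 to 2 decimal places.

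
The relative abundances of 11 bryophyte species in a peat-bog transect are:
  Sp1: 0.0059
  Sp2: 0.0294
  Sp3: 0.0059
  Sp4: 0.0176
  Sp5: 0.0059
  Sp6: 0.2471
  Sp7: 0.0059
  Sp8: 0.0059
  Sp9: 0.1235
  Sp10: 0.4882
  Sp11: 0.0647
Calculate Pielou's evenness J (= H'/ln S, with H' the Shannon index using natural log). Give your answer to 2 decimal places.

0.61

H' = −Σ pᵢ ln pᵢ = −((-0.0303) + (-0.1037) + (-0.0303) + (-0.0711) + (-0.0303) + (-0.3454) + (-0.0303) + (-0.0303) + (-0.2583) + (-0.3501) + (-0.1771)) = 1.4571 (working shown to 4 dp, full precision carried).
With S = 11 species, ln S = 2.3979, so J = 1.4571/2.3979 = 0.6077, i.e. 0.61 to 2 decimal places.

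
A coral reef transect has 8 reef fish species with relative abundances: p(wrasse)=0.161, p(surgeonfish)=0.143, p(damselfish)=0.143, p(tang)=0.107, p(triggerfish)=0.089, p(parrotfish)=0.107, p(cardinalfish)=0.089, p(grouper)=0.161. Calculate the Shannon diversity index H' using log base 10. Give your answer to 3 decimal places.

0.892

Each pᵢ log₁₀ pᵢ term (working shown to 5 dp, full precision carried): 0.161×(-0.79317)=-0.12770, 0.143×(-0.84466)=-0.12079, 0.143×(-0.84466)=-0.12079, 0.107×(-0.97062)=-0.10386, 0.089×(-1.05061)=-0.09350, 0.107×(-0.97062)=-0.10386, 0.089×(-1.05061)=-0.09350, 0.161×(-0.79317)=-0.12770.
Sum = -0.89170, so H' = 0.892.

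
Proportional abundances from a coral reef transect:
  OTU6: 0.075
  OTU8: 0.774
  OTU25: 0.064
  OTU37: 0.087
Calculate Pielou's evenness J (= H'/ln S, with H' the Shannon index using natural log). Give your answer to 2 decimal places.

0.56

H' = −Σ pᵢ ln pᵢ = −((-0.1943) + (-0.1983) + (-0.1759) + (-0.2124)) = 0.7809 (working shown to 4 dp, full precision carried).
With S = 4 species, ln S = 1.3863, so J = 0.7809/1.3863 = 0.5633, i.e. 0.56 to 2 decimal places.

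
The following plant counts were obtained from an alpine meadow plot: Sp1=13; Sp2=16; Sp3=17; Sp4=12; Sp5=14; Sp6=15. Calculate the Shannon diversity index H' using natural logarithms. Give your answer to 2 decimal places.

Total N = 13+16+17+12+14+15 = 87, so the proportions are 0.1494, 0.1839, 0.1954, 0.1379, 0.1609, 0.1724 (working shown to 4 dp, full precision carried).
Each pᵢ ln pᵢ term: 0.1494×(-1.9010)=-0.2841, 0.1839×(-1.6933)=-0.3114, 0.1954×(-1.6327)=-0.3190, 0.1379×(-1.9810)=-0.2732, 0.1609×(-1.8269)=-0.2940, 0.1724×(-1.7579)=-0.3031.
Sum = -1.7848, so H' = 1.78.

1.78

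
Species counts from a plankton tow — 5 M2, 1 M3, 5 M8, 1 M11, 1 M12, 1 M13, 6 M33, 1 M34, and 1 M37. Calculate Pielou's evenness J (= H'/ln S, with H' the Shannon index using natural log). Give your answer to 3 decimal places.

Total N = 5+1+5+1+1+1+6+1+1 = 22, so the proportions are 0.22727, 0.04545, 0.22727, 0.04545, 0.04545, 0.04545, 0.27273, 0.04545, 0.04545 (working shown to 5 dp, full precision carried).
H' = −Σ pᵢ ln pᵢ = −((-0.33673) + (-0.14050) + (-0.33673) + (-0.14050) + (-0.14050) + (-0.14050) + (-0.35435) + (-0.14050) + (-0.14050)) = 1.87082.
With S = 9 species, ln S = 2.19722, so J = 1.87082/2.19722 = 0.85145, i.e. 0.851 to 3 decimal places.

0.851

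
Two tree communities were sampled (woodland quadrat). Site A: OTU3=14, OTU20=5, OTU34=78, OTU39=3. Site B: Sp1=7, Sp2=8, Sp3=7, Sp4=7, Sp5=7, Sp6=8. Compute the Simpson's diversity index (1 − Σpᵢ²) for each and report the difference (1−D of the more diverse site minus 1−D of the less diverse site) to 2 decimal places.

Site A: N=100, proportions 0.14, 0.05, 0.78, 0.03, giving 1−D = 0.3686 (working shown to 4 dp, full precision carried).
Site B: N=44, proportions 0.1591, 0.1818, 0.1591, 0.1591, 0.1591, 0.1818, giving 1−D = 0.8326.
Difference = |0.3686 − 0.8326| = 0.4640, i.e. 0.46 to 2 decimal places.

0.46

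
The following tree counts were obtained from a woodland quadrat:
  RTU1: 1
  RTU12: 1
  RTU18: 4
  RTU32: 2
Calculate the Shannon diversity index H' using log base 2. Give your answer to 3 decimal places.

1.750

Total N = 1+1+4+2 = 8, so the proportions are 0.125, 0.125, 0.5, 0.25 (working shown to 5 dp, full precision carried).
Each pᵢ log₂ pᵢ term: 0.125×(-3.00000)=-0.37500, 0.125×(-3.00000)=-0.37500, 0.5×(-1.00000)=-0.50000, 0.25×(-2.00000)=-0.50000.
Sum = -1.75000, so H' = 1.750.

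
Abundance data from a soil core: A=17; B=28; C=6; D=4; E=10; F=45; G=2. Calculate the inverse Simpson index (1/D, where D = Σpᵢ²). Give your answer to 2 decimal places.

Total N = 17+28+6+4+10+45+2 = 112, so the proportions are 0.151786, 0.25, 0.053571, 0.035714, 0.089286, 0.401786, 0.017857 (working shown to 6 dp, full precision carried).
D = 0.151786² + 0.25² + 0.053571² + 0.035714² + 0.089286² + 0.401786² + 0.017857² = 0.023039 + 0.062500 + 0.002870 + 0.001276 + 0.007972 + 0.161432 + 0.000319 = 0.259407.
So 1/D = 3.8549, i.e. 3.85 to 2 decimal places.

3.85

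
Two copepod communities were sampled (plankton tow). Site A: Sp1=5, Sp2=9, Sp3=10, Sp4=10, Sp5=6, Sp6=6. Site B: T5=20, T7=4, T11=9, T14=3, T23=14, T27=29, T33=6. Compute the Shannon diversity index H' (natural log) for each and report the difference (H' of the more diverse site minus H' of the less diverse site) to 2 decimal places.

Site A: N=46, proportions 0.1087, 0.19565, 0.21739, 0.21739, 0.13043, 0.13043, giving H' = 1.75527 (working shown to 5 dp, full precision carried).
Site B: N=85, proportions 0.23529, 0.04706, 0.10588, 0.03529, 0.16471, 0.34118, 0.07059, giving H' = 1.69113.
Difference = |1.75527 − 1.69113| = 0.06414, i.e. 0.06 to 2 decimal places.

0.06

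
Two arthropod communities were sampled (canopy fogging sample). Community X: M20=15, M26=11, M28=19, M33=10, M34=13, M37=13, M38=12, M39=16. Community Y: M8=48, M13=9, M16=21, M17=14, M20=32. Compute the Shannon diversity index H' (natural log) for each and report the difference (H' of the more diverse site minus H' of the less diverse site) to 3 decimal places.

0.605

Community X: N=109, proportions 0.13761, 0.10092, 0.17431, 0.09174, 0.11927, 0.11927, 0.11009, 0.14679, giving H' = 2.05982 (working shown to 5 dp, full precision carried).
Community Y: N=124, proportions 0.3871, 0.07258, 0.16935, 0.1129, 0.25806, giving H' = 1.45433.
Difference = |2.05982 − 1.45433| = 0.60549, i.e. 0.605 to 3 decimal places.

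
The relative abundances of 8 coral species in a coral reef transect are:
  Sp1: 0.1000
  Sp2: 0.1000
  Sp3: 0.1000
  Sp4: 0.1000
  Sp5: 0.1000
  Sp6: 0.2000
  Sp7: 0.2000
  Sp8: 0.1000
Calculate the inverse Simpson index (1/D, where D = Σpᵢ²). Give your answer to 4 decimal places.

D = 0.1² + 0.1² + 0.1² + 0.1² + 0.1² + 0.2² + 0.2² + 0.1² = 0.01000000 + 0.01000000 + 0.01000000 + 0.01000000 + 0.01000000 + 0.04000000 + 0.04000000 + 0.01000000 = 0.14000000 (working shown to 8 dp, full precision carried).
So 1/D = 7.142857, i.e. 7.1429 to 4 decimal places.

7.1429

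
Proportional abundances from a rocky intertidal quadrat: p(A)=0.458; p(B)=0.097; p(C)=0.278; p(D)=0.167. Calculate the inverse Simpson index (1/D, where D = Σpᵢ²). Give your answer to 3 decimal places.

3.083

D = 0.458² + 0.097² + 0.278² + 0.167² = 0.209764 + 0.009409 + 0.077284 + 0.027889 = 0.324346 (working shown to 6 dp, full precision carried).
So 1/D = 3.08313, i.e. 3.083 to 3 decimal places.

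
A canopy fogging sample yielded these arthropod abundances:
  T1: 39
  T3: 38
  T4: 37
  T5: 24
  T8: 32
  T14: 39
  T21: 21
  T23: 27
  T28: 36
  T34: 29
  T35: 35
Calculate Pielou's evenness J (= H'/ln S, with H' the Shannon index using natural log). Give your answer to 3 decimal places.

Total N = 39+38+37+24+32+39+21+27+36+29+35 = 357, so the proportions are 0.10924, 0.10644, 0.10364, 0.06723, 0.08964, 0.10924, 0.05882, 0.07563, 0.10084, 0.08123, 0.09804 (working shown to 5 dp, full precision carried).
H' = −Σ pᵢ ln pᵢ = −((-0.24188) + (-0.23845) + (-0.23494) + (-0.18149) + (-0.21620) + (-0.24188) + (-0.16666) + (-0.19527) + (-0.23135) + (-0.20393) + (-0.22769)) = 2.37974.
With S = 11 species, ln S = 2.39790, so J = 2.37974/2.39790 = 0.99243, i.e. 0.992 to 3 decimal places.

0.992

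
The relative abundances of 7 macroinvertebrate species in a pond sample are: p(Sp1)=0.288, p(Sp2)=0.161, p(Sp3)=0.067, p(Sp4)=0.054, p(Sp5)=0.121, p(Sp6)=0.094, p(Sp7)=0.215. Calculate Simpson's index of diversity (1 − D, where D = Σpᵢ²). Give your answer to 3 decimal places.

0.814

D = 0.288² + 0.161² + 0.067² + 0.054² + 0.121² + 0.094² + 0.215² = 0.08294 + 0.02592 + 0.00449 + 0.00292 + 0.01464 + 0.00884 + 0.04622 = 0.18597 (working shown to 5 dp, full precision carried).
So 1 − D = 0.81403, i.e. 0.814 to 3 decimal places.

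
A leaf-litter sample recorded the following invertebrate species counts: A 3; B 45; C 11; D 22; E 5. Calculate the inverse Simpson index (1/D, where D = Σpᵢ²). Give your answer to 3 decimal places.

Total N = 3+45+11+22+5 = 86, so the proportions are 0.034884, 0.523256, 0.127907, 0.255814, 0.05814 (working shown to 6 dp, full precision carried).
D = 0.034884² + 0.523256² + 0.127907² + 0.255814² + 0.05814² = 0.001217 + 0.273797 + 0.016360 + 0.065441 + 0.003380 = 0.360195.
So 1/D = 2.77628, i.e. 2.776 to 3 decimal places.

2.776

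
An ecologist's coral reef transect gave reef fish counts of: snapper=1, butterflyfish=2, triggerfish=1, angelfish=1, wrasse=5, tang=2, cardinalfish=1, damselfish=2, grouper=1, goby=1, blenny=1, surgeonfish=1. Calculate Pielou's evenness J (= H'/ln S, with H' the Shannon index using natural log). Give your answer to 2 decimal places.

0.93

Total N = 1+2+1+1+5+2+1+2+1+1+1+1 = 19, so the proportions are 0.0526, 0.1053, 0.0526, 0.0526, 0.2632, 0.1053, 0.0526, 0.1053, 0.0526, 0.0526, 0.0526, 0.0526 (working shown to 4 dp, full precision carried).
H' = −Σ pᵢ ln pᵢ = −((-0.1550) + (-0.2370) + (-0.1550) + (-0.1550) + (-0.3513) + (-0.2370) + (-0.1550) + (-0.2370) + (-0.1550) + (-0.1550) + (-0.1550) + (-0.1550)) = 2.3020.
With S = 12 species, ln S = 2.4849, so J = 2.3020/2.4849 = 0.9264, i.e. 0.93 to 2 decimal places.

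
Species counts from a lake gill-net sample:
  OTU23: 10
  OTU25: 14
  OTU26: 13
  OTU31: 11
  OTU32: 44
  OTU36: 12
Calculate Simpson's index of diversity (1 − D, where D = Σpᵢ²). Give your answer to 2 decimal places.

Total N = 10+14+13+11+44+12 = 104, so the proportions are 0.0962, 0.1346, 0.125, 0.1058, 0.4231, 0.1154 (working shown to 4 dp, full precision carried).
D = 0.0962² + 0.1346² + 0.125² + 0.1058² + 0.4231² + 0.1154² = 0.0092 + 0.0181 + 0.0156 + 0.0112 + 0.1790 + 0.0133 = 0.2465.
So 1 − D = 0.7535, i.e. 0.75 to 2 decimal places.

0.75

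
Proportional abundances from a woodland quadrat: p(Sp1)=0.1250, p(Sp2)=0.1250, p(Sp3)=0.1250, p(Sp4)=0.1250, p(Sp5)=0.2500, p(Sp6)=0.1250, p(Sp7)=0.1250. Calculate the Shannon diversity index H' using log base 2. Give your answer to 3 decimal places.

Each pᵢ log₂ pᵢ term (working shown to 5 dp, full precision carried): 0.125×(-3.00000)=-0.37500, 0.125×(-3.00000)=-0.37500, 0.125×(-3.00000)=-0.37500, 0.125×(-3.00000)=-0.37500, 0.25×(-2.00000)=-0.50000, 0.125×(-3.00000)=-0.37500, 0.125×(-3.00000)=-0.37500.
Sum = -2.75000, so H' = 2.750.

2.750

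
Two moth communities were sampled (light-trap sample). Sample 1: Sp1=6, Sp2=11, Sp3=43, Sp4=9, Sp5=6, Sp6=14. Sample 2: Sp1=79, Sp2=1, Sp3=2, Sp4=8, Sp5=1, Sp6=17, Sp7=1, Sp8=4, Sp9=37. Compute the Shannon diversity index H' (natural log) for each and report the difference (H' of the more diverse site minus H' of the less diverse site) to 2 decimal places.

Sample 1: N=89, proportions 0.06742, 0.1236, 0.48315, 0.10112, 0.06742, 0.1573, giving H' = 1.49615 (working shown to 5 dp, full precision carried).
Sample 2: N=150, proportions 0.52667, 0.00667, 0.01333, 0.05333, 0.00667, 0.11333, 0.00667, 0.02667, 0.24667, giving H' = 1.34049.
Difference = |1.49615 − 1.34049| = 0.15566, i.e. 0.16 to 2 decimal places.

0.16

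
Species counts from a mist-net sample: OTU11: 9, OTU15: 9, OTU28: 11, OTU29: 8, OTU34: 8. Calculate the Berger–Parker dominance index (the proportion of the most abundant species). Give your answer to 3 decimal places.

Total N = 9+9+11+8+8 = 45, so the proportions are 0.2, 0.2, 0.24444, 0.17778, 0.17778 (working shown to 5 dp, full precision carried).
The largest proportion is 0.24444, i.e. d = 0.244 to 3 decimal places.

0.244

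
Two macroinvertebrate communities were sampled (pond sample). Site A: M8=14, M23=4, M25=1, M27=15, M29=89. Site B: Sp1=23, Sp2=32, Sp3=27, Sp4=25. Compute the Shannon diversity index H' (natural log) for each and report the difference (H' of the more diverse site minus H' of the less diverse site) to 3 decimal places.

Site A: N=123, proportions 0.11382, 0.03252, 0.00813, 0.12195, 0.72358, giving H' = 0.88860 (working shown to 5 dp, full precision carried).
Site B: N=107, proportions 0.21495, 0.29907, 0.25234, 0.23364, giving H' = 1.37863.
Difference = |0.88860 − 1.37863| = 0.49003, i.e. 0.490 to 3 decimal places.

0.490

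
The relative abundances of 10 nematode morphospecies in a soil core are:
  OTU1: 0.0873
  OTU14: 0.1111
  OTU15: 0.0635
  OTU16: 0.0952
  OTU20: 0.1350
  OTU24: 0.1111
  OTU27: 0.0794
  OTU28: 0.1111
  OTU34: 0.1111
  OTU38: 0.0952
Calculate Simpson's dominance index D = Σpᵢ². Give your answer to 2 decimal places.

0.10

D = 0.0873² + 0.1111² + 0.0635² + 0.0952² + 0.135² + 0.1111² + 0.0794² + 0.1111² + 0.1111² + 0.0952² = 0.0076 + 0.0123 + 0.0040 + 0.0091 + 0.0182 + 0.0123 + 0.0063 + 0.0123 + 0.0123 + 0.0091 = 0.1037 (working shown to 4 dp, full precision carried).
To 2 decimal places, D = 0.10.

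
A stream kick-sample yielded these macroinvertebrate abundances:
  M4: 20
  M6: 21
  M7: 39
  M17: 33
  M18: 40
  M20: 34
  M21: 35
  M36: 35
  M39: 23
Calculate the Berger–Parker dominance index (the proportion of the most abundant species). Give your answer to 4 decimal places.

Total N = 20+21+39+33+40+34+35+35+23 = 280, so the proportions are 0.071429, 0.075, 0.139286, 0.117857, 0.142857, 0.121429, 0.125, 0.125, 0.082143 (working shown to 6 dp, full precision carried).
The largest proportion is 0.142857, i.e. d = 0.1429 to 4 decimal places.

0.1429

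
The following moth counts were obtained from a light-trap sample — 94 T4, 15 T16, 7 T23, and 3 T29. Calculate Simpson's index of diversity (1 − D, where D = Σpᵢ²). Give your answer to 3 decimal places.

0.356

Total N = 94+15+7+3 = 119, so the proportions are 0.78992, 0.12605, 0.05882, 0.02521 (working shown to 5 dp, full precision carried).
D = 0.78992² + 0.12605² + 0.05882² + 0.02521² = 0.62397 + 0.01589 + 0.00346 + 0.00064 = 0.64395.
So 1 − D = 0.35605, i.e. 0.356 to 3 decimal places.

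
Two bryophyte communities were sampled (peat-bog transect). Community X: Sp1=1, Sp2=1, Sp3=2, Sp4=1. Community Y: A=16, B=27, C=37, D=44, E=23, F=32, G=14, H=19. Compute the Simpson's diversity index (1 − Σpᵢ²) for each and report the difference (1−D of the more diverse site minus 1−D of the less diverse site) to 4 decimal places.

0.1376

Community X: N=5, proportions 0.2, 0.2, 0.4, 0.2, giving 1−D = 0.720000 (working shown to 6 dp, full precision carried).
Community Y: N=212, proportions 0.075472, 0.127358, 0.174528, 0.207547, 0.108491, 0.150943, 0.066038, 0.089623, giving 1−D = 0.857601.
Difference = |0.720000 − 0.857601| = 0.137601, i.e. 0.1376 to 4 decimal places.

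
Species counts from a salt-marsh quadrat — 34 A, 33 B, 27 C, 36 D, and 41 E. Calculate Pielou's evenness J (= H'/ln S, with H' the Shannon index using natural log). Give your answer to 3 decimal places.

0.994

Total N = 34+33+27+36+41 = 171, so the proportions are 0.19883, 0.19298, 0.15789, 0.21053, 0.23977 (working shown to 5 dp, full precision carried).
H' = −Σ pᵢ ln pᵢ = −((-0.32117) + (-0.31749) + (-0.29145) + (-0.32803) + (-0.34241)) = 1.60054.
With S = 5 species, ln S = 1.60944, so J = 1.60054/1.60944 = 0.99447, i.e. 0.994 to 3 decimal places.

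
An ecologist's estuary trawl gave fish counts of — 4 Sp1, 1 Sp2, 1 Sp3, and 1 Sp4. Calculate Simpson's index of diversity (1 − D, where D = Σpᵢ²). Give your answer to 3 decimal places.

Total N = 4+1+1+1 = 7, so the proportions are 0.57143, 0.14286, 0.14286, 0.14286 (working shown to 5 dp, full precision carried).
D = 0.57143² + 0.14286² + 0.14286² + 0.14286² = 0.32653 + 0.02041 + 0.02041 + 0.02041 = 0.38776.
So 1 − D = 0.61224, i.e. 0.612 to 3 decimal places.

0.612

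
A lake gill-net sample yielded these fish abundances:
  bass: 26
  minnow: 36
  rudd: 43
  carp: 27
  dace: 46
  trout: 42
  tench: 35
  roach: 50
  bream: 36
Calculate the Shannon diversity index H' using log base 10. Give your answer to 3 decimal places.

0.945

Total N = 26+36+43+27+46+42+35+50+36 = 341, so the proportions are 0.07625, 0.10557, 0.1261, 0.07918, 0.1349, 0.12317, 0.10264, 0.14663, 0.10557 (working shown to 5 dp, full precision carried).
Each pᵢ log₁₀ pᵢ term: 0.07625×(-1.11778)=-0.08523, 0.10557×(-0.97645)=-0.10309, 0.1261×(-0.89929)=-0.11340, 0.07918×(-1.10139)=-0.08721, 0.1349×(-0.87000)=-0.11736, 0.12317×(-0.90951)=-0.11202, 0.10264×(-0.98869)=-0.10148, 0.14663×(-0.83378)=-0.12226, 0.10557×(-0.97645)=-0.10309.
Sum = -0.94512, so H' = 0.945.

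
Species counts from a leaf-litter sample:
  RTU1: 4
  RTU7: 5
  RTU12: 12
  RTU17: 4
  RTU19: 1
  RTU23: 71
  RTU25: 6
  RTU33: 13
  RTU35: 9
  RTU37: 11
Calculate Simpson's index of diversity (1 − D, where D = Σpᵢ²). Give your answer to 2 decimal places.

Total N = 4+5+12+4+1+71+6+13+9+11 = 136, so the proportions are 0.0294, 0.0368, 0.0882, 0.0294, 0.0074, 0.5221, 0.0441, 0.0956, 0.0662, 0.0809 (working shown to 4 dp, full precision carried).
D = 0.0294² + 0.0368² + 0.0882² + 0.0294² + 0.0074² + 0.5221² + 0.0441² + 0.0956² + 0.0662² + 0.0809² = 0.0009 + 0.0014 + 0.0078 + 0.0009 + 0.0001 + 0.2725 + 0.0019 + 0.0091 + 0.0044 + 0.0065 = 0.3055.
So 1 − D = 0.6945, i.e. 0.69 to 2 decimal places.

0.69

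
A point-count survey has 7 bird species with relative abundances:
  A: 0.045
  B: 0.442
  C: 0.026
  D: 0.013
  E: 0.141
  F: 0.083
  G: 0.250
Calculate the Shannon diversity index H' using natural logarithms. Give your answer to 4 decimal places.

Each pᵢ ln pᵢ term (working shown to 6 dp, full precision carried): 0.045×(-3.101093)=-0.139549, 0.442×(-0.816445)=-0.360869, 0.026×(-3.649659)=-0.094891, 0.013×(-4.342806)=-0.056456, 0.141×(-1.958995)=-0.276218, 0.083×(-2.488915)=-0.206580, 0.25×(-1.386294)=-0.346574.
Sum = -1.481138, so H' = 1.4811.

1.4811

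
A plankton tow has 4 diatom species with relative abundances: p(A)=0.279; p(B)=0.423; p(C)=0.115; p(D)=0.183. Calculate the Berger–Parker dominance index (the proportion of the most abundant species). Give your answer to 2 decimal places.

0.42

The largest proportion is 0.423, i.e. d = 0.42 to 2 decimal places.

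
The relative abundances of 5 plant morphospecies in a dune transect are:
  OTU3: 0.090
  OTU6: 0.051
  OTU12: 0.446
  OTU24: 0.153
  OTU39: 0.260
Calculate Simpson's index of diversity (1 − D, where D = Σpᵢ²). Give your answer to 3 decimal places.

D = 0.09² + 0.051² + 0.446² + 0.153² + 0.26² = 0.00810 + 0.00260 + 0.19892 + 0.02341 + 0.06760 = 0.30063 (working shown to 5 dp, full precision carried).
So 1 − D = 0.69937, i.e. 0.699 to 3 decimal places.

0.699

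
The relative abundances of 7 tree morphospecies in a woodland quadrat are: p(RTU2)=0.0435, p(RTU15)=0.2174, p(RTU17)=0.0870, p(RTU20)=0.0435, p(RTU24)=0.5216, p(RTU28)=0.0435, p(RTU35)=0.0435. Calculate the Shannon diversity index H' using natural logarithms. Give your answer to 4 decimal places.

1.4292

Each pᵢ ln pᵢ term (working shown to 6 dp, full precision carried): 0.0435×(-3.134994)=-0.136372, 0.2174×(-1.526016)=-0.331756, 0.087×(-2.441847)=-0.212441, 0.0435×(-3.134994)=-0.136372, 0.5216×(-0.650854)=-0.339486, 0.0435×(-3.134994)=-0.136372, 0.0435×(-3.134994)=-0.136372.
Sum = -1.429171, so H' = 1.4292.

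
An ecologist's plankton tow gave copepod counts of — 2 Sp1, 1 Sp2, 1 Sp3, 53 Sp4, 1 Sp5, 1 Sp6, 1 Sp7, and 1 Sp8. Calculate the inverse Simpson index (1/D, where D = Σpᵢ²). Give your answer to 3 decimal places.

Total N = 2+1+1+53+1+1+1+1 = 61, so the proportions are 0.032787, 0.016393, 0.016393, 0.868852, 0.016393, 0.016393, 0.016393, 0.016393 (working shown to 6 dp, full precision carried).
D = 0.032787² + 0.016393² + 0.016393² + 0.868852² + 0.016393² + 0.016393² + 0.016393² + 0.016393² = 0.001075 + 0.000269 + 0.000269 + 0.754905 + 0.000269 + 0.000269 + 0.000269 + 0.000269 = 0.757592.
So 1/D = 1.31997, i.e. 1.320 to 3 decimal places.

1.320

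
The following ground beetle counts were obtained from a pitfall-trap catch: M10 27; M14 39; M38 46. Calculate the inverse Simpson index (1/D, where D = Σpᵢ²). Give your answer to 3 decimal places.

Total N = 27+39+46 = 112, so the proportions are 0.241071, 0.348214, 0.410714 (working shown to 6 dp, full precision carried).
D = 0.241071² + 0.348214² + 0.410714² = 0.058115 + 0.121253 + 0.168686 = 0.348055.
So 1/D = 2.87311, i.e. 2.873 to 3 decimal places.

2.873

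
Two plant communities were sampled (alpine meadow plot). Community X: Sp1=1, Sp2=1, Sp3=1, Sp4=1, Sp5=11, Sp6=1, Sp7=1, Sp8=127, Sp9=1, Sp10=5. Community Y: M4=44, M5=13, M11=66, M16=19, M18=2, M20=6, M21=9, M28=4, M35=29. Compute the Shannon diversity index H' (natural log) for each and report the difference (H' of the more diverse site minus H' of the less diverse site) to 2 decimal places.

1.10

Community X: N=150, proportions 0.00667, 0.00667, 0.00667, 0.00667, 0.07333, 0.00667, 0.00667, 0.84667, 0.00667, 0.03333, giving H' = 0.67973 (working shown to 5 dp, full precision carried).
Community Y: N=192, proportions 0.22917, 0.06771, 0.34375, 0.09896, 0.01042, 0.03125, 0.04688, 0.02083, 0.15104, giving H' = 1.78136.
Difference = |0.67973 − 1.78136| = 1.10163, i.e. 1.10 to 2 decimal places.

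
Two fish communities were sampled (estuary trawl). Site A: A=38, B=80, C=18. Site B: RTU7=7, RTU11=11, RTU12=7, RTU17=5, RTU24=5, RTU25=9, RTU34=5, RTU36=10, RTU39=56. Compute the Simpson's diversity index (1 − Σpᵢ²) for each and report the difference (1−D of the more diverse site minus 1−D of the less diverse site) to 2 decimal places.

Site A: N=136, proportions 0.2794, 0.5882, 0.1324, giving 1−D = 0.5584 (working shown to 4 dp, full precision carried).
Site B: N=115, proportions 0.0609, 0.0957, 0.0609, 0.0435, 0.0435, 0.0783, 0.0435, 0.087, 0.487, giving 1−D = 0.7270.
Difference = |0.5584 − 0.7270| = 0.1686, i.e. 0.17 to 2 decimal places.

0.17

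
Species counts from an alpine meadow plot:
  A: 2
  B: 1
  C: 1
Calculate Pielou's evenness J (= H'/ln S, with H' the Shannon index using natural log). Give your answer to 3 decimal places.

Total N = 2+1+1 = 4, so the proportions are 0.5, 0.25, 0.25 (working shown to 5 dp, full precision carried).
H' = −Σ pᵢ ln pᵢ = −((-0.34657) + (-0.34657) + (-0.34657)) = 1.03972.
With S = 3 species, ln S = 1.09861, so J = 1.03972/1.09861 = 0.94639, i.e. 0.946 to 3 decimal places.

0.946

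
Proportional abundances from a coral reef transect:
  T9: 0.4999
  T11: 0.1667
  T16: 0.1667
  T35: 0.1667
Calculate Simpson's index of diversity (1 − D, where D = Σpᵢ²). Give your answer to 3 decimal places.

D = 0.4999² + 0.1667² + 0.1667² + 0.1667² = 0.24990 + 0.02779 + 0.02779 + 0.02779 = 0.33327 (working shown to 5 dp, full precision carried).
So 1 − D = 0.66673, i.e. 0.667 to 3 decimal places.

0.667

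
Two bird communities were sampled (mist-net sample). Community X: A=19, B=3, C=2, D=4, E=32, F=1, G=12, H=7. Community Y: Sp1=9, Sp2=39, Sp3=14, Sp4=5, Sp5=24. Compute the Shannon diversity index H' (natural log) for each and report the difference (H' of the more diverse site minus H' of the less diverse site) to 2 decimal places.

Community X: N=80, proportions 0.2375, 0.0375, 0.025, 0.05, 0.4, 0.0125, 0.15, 0.0875, giving H' = 1.6255835 (working shown to 7 dp, full precision carried).
Community Y: N=91, proportions 0.0989011, 0.4285714, 0.1538462, 0.0549451, 0.2637363, giving H' = 1.3908462.
Difference = |1.6255835 − 1.3908462| = 0.2347373, i.e. 0.23 to 2 decimal places.

0.23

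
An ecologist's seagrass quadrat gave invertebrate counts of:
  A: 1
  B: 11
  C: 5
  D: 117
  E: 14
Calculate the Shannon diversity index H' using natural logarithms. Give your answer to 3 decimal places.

0.750

Total N = 1+11+5+117+14 = 148, so the proportions are 0.00676, 0.07432, 0.03378, 0.79054, 0.09459 (working shown to 5 dp, full precision carried).
Each pᵢ ln pᵢ term: 0.00676×(-4.99721)=-0.03376, 0.07432×(-2.59932)=-0.19319, 0.03378×(-3.38777)=-0.11445, 0.79054×(-0.23504)=-0.18581, 0.09459×(-2.35815)=-0.22307.
Sum = -0.75029, so H' = 0.750.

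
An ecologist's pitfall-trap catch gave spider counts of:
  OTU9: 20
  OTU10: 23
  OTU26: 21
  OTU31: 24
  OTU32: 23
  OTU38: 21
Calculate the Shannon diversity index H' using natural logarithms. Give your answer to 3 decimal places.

1.790

Total N = 20+23+21+24+23+21 = 132, so the proportions are 0.15152, 0.17424, 0.15909, 0.18182, 0.17424, 0.15909 (working shown to 5 dp, full precision carried).
Each pᵢ ln pᵢ term: 0.15152×(-1.88707)=-0.28592, 0.17424×(-1.74731)=-0.30446, 0.15909×(-1.83828)=-0.29245, 0.18182×(-1.70475)=-0.30995, 0.17424×(-1.74731)=-0.30446, 0.15909×(-1.83828)=-0.29245.
Sum = -1.78969, so H' = 1.790.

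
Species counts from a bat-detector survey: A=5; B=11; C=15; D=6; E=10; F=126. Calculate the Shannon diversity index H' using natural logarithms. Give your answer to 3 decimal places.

1.002

Total N = 5+11+15+6+10+126 = 173, so the proportions are 0.0289, 0.06358, 0.08671, 0.03468, 0.0578, 0.72832 (working shown to 5 dp, full precision carried).
Each pᵢ ln pᵢ term: 0.0289×(-3.54385)=-0.10242, 0.06358×(-2.75540)=-0.17520, 0.08671×(-2.44524)=-0.21202, 0.03468×(-3.36153)=-0.11658, 0.0578×(-2.85071)=-0.16478, 0.72832×(-0.31701)=-0.23089.
Sum = -1.00189, so H' = 1.002.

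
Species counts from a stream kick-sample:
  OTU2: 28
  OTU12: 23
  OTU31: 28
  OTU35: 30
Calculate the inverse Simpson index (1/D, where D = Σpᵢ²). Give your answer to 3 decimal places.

3.964

Total N = 28+23+28+30 = 109, so the proportions are 0.2568807, 0.2110092, 0.2568807, 0.2752294 (working shown to 7 dp, full precision carried).
D = 0.2568807² + 0.2110092² + 0.2568807² + 0.2752294² = 0.0659877 + 0.0445249 + 0.0659877 + 0.0757512 = 0.2522515.
So 1/D = 3.96430, i.e. 3.964 to 3 decimal places.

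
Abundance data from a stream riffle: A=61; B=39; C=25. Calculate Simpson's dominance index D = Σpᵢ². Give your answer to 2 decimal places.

Total N = 61+39+25 = 125, so the proportions are 0.488, 0.312, 0.2 (working shown to 4 dp, full precision carried).
D = 0.488² + 0.312² + 0.2² = 0.2381 + 0.0973 + 0.0400 = 0.3755.
To 2 decimal places, D = 0.38.

0.38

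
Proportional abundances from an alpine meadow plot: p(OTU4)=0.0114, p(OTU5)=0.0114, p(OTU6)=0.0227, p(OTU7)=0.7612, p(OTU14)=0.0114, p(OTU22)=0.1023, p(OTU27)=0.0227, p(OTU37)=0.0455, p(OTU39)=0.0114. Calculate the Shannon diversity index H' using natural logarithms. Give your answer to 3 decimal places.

0.957

Each pᵢ ln pᵢ term (working shown to 5 dp, full precision carried): 0.0114×(-4.47414)=-0.05101, 0.0114×(-4.47414)=-0.05101, 0.0227×(-3.78539)=-0.08593, 0.7612×(-0.27286)=-0.20770, 0.0114×(-4.47414)=-0.05101, 0.1023×(-2.27985)=-0.23323, 0.0227×(-3.78539)=-0.08593, 0.0455×(-3.09004)=-0.14060, 0.0114×(-4.47414)=-0.05101.
Sum = -0.95740, so H' = 0.957.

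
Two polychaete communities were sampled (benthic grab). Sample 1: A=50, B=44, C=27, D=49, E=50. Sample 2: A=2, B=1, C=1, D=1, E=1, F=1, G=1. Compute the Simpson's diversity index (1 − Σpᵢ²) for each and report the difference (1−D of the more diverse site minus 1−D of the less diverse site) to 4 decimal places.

0.0517

Sample 1: N=220, proportions 0.227273, 0.2, 0.122727, 0.222727, 0.227273, giving 1−D = 0.792025 (working shown to 6 dp, full precision carried).
Sample 2: N=8, proportions 0.25, 0.125, 0.125, 0.125, 0.125, 0.125, 0.125, giving 1−D = 0.843750.
Difference = |0.792025 − 0.843750| = 0.051725, i.e. 0.0517 to 4 decimal places.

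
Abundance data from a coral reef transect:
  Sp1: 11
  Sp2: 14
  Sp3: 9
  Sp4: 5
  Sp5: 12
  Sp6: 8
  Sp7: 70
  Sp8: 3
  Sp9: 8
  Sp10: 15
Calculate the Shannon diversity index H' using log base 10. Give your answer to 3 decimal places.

Total N = 11+14+9+5+12+8+70+3+8+15 = 155, so the proportions are 0.07097, 0.09032, 0.05806, 0.03226, 0.07742, 0.05161, 0.45161, 0.01935, 0.05161, 0.09677 (working shown to 5 dp, full precision carried).
Each pᵢ log₁₀ pᵢ term: 0.07097×(-1.14894)=-0.08154, 0.09032×(-1.04420)=-0.09432, 0.05806×(-1.23609)=-0.07177, 0.03226×(-1.49136)=-0.04811, 0.07742×(-1.11115)=-0.08602, 0.05161×(-1.28724)=-0.06644, 0.45161×(-0.34523)=-0.15591, 0.01935×(-1.71321)=-0.03316, 0.05161×(-1.28724)=-0.06644, 0.09677×(-1.01424)=-0.09815.
Sum = -0.80186, so H' = 0.802.

0.802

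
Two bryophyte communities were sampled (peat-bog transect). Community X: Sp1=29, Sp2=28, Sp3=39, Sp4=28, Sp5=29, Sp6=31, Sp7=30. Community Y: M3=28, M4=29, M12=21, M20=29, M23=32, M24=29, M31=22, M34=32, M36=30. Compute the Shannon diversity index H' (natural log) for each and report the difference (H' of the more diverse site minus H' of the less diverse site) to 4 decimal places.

0.2486

Community X: N=214, proportions 0.135514, 0.130841, 0.182243, 0.130841, 0.135514, 0.14486, 0.140187, giving H' = 1.939457 (working shown to 6 dp, full precision carried).
Community Y: N=252, proportions 0.111111, 0.115079, 0.083333, 0.115079, 0.126984, 0.115079, 0.087302, 0.126984, 0.119048, giving H' = 2.188011.
Difference = |1.939457 − 2.188011| = 0.248554, i.e. 0.2486 to 4 decimal places.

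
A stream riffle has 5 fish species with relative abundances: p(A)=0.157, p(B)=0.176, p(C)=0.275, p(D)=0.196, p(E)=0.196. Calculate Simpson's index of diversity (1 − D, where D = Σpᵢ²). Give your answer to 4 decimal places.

D = 0.157² + 0.176² + 0.275² + 0.196² + 0.196² = 0.024649 + 0.030976 + 0.075625 + 0.038416 + 0.038416 = 0.208082 (working shown to 6 dp, full precision carried).
So 1 − D = 0.791918, i.e. 0.7919 to 4 decimal places.

0.7919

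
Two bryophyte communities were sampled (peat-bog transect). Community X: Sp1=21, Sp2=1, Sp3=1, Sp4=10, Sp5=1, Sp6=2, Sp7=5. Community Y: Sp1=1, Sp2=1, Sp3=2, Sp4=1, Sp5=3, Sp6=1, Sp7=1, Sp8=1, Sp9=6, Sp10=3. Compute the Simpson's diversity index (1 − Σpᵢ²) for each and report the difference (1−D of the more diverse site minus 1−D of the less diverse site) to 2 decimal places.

Community X: N=41, proportions 0.5122, 0.0244, 0.0244, 0.2439, 0.0244, 0.0488, 0.122, giving 1−D = 0.6591 (working shown to 4 dp, full precision carried).
Community Y: N=20, proportions 0.05, 0.05, 0.1, 0.05, 0.15, 0.05, 0.05, 0.05, 0.3, 0.15, giving 1−D = 0.8400.
Difference = |0.6591 − 0.8400| = 0.1809, i.e. 0.18 to 2 decimal places.

0.18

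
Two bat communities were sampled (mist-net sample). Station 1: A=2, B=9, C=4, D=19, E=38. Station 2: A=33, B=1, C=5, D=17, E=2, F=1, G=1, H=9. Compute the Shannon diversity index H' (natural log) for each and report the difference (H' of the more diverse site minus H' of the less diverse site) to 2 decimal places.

Station 1: N=72, proportions 0.0278, 0.125, 0.0556, 0.2639, 0.5278, giving H' = 1.2089 (working shown to 4 dp, full precision carried).
Station 2: N=69, proportions 0.4783, 0.0145, 0.0725, 0.2464, 0.029, 0.0145, 0.0145, 0.1304, giving H' = 1.4405.
Difference = |1.2089 − 1.4405| = 0.2316, i.e. 0.23 to 2 decimal places.

0.23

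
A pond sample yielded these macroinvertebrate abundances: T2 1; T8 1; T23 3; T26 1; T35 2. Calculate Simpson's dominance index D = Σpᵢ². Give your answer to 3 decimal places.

Total N = 1+1+3+1+2 = 8, so the proportions are 0.125, 0.125, 0.375, 0.125, 0.25 (working shown to 5 dp, full precision carried).
D = 0.125² + 0.125² + 0.375² + 0.125² + 0.25² = 0.01562 + 0.01562 + 0.14062 + 0.01562 + 0.06250 = 0.25000.
To 3 decimal places, D = 0.250.

0.250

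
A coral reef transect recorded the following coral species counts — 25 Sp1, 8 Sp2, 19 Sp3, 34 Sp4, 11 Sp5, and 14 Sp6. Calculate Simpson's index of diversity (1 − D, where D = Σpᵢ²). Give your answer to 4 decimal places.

0.7952

Total N = 25+8+19+34+11+14 = 111, so the proportions are 0.225225, 0.072072, 0.171171, 0.306306, 0.099099, 0.126126 (working shown to 6 dp, full precision carried).
D = 0.225225² + 0.072072² + 0.171171² + 0.306306² + 0.099099² + 0.126126² = 0.050726 + 0.005194 + 0.029300 + 0.093824 + 0.009821 + 0.015908 = 0.204772.
So 1 − D = 0.795228, i.e. 0.7952 to 4 decimal places.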